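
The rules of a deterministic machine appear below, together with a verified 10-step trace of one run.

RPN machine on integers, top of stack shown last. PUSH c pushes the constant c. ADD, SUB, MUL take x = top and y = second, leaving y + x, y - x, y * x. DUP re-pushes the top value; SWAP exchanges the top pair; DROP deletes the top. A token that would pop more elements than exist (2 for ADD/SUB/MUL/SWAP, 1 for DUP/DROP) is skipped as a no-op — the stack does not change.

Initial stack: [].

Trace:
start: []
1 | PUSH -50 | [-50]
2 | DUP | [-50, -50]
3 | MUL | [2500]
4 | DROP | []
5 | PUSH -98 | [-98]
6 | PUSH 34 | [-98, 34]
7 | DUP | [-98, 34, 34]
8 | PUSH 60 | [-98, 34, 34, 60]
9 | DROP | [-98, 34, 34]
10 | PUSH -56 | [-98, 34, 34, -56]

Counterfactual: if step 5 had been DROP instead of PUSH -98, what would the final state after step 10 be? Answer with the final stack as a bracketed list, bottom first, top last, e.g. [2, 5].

[34, 34, -56]

(re-executing from step 5 with the substitution; state before step 5: [])
5 | DROP | []
6 | PUSH 34 | [34]
7 | DUP | [34, 34]
8 | PUSH 60 | [34, 34, 60]
9 | DROP | [34, 34]
10 | PUSH -56 | [34, 34, -56]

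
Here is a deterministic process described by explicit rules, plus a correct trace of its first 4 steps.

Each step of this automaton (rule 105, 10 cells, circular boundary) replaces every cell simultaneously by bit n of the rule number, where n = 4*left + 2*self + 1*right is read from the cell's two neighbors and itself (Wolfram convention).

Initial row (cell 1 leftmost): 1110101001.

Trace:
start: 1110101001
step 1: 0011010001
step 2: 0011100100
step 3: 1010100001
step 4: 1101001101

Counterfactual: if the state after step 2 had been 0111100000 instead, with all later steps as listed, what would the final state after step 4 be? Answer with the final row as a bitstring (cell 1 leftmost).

1000011001

state after step 2 := 0111100000
step 3: 0100101111
step 4: 1000011001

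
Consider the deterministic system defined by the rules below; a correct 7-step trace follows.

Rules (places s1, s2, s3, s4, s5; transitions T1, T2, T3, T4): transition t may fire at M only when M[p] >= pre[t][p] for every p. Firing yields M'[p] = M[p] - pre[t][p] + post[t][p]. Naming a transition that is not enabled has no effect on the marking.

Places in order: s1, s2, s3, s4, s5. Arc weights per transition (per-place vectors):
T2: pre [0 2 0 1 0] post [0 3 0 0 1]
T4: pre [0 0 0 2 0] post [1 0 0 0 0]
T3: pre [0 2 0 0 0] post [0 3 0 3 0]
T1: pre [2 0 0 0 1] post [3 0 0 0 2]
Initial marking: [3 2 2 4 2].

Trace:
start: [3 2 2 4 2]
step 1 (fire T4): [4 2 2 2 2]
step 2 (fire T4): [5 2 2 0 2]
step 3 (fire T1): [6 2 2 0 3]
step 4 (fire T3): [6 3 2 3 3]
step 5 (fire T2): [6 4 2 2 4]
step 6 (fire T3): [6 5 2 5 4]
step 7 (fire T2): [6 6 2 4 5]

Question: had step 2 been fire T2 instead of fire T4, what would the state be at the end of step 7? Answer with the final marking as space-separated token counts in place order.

(re-executing from step 2 with the substitution; state before step 2: [4 2 2 2 2])
step 2 (fire T2): [4 3 2 1 3]
step 3 (fire T1): [5 3 2 1 4]
step 4 (fire T3): [5 4 2 4 4]
step 5 (fire T2): [5 5 2 3 5]
step 6 (fire T3): [5 6 2 6 5]
step 7 (fire T2): [5 7 2 5 6]

5 7 2 5 6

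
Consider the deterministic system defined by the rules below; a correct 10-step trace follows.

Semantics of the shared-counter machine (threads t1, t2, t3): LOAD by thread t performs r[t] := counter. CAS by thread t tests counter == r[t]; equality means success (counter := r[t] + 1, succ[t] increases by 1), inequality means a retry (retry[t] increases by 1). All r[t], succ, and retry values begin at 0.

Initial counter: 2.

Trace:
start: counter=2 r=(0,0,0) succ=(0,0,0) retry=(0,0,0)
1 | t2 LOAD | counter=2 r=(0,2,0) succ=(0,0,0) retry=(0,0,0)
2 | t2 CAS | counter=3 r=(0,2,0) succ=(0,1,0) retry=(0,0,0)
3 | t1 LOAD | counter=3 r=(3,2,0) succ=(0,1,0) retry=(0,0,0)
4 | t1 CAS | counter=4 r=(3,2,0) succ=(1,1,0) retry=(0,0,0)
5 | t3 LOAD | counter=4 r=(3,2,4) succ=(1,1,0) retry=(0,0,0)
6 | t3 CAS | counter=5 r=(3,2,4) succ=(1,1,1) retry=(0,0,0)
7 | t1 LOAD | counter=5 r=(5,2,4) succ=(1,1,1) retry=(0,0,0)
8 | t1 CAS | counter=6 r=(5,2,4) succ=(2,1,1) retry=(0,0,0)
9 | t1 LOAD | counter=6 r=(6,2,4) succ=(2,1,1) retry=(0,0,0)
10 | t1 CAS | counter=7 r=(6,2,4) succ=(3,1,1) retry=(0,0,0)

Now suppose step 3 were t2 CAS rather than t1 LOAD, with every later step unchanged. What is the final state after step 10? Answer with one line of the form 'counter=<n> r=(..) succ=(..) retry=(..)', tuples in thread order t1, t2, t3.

counter=6 r=(5,2,3) succ=(2,1,1) retry=(1,1,0)

(re-executing from step 3 with the substitution; state before step 3: counter=3 r=(0,2,0) succ=(0,1,0) retry=(0,0,0))
3 | t2 CAS | counter=3 r=(0,2,0) succ=(0,1,0) retry=(0,1,0)
4 | t1 CAS | counter=3 r=(0,2,0) succ=(0,1,0) retry=(1,1,0)
5 | t3 LOAD | counter=3 r=(0,2,3) succ=(0,1,0) retry=(1,1,0)
6 | t3 CAS | counter=4 r=(0,2,3) succ=(0,1,1) retry=(1,1,0)
7 | t1 LOAD | counter=4 r=(4,2,3) succ=(0,1,1) retry=(1,1,0)
8 | t1 CAS | counter=5 r=(4,2,3) succ=(1,1,1) retry=(1,1,0)
9 | t1 LOAD | counter=5 r=(5,2,3) succ=(1,1,1) retry=(1,1,0)
10 | t1 CAS | counter=6 r=(5,2,3) succ=(2,1,1) retry=(1,1,0)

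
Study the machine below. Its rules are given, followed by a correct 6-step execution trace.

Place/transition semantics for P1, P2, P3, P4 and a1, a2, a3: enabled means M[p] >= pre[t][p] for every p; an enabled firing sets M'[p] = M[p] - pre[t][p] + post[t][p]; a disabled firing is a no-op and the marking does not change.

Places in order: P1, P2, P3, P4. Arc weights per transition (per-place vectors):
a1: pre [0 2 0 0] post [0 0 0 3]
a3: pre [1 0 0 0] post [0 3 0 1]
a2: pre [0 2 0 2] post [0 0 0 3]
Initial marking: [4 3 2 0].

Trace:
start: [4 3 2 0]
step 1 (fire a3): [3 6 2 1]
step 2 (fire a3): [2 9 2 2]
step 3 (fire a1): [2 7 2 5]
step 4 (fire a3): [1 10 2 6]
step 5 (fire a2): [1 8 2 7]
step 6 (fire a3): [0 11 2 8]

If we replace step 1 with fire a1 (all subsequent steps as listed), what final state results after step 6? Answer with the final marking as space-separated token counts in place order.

(re-executing from step 1 with the substitution; state before step 1: [4 3 2 0])
step 1 (fire a1): [4 1 2 3]
step 2 (fire a3): [3 4 2 4]
step 3 (fire a1): [3 2 2 7]
step 4 (fire a3): [2 5 2 8]
step 5 (fire a2): [2 3 2 9]
step 6 (fire a3): [1 6 2 10]

1 6 2 10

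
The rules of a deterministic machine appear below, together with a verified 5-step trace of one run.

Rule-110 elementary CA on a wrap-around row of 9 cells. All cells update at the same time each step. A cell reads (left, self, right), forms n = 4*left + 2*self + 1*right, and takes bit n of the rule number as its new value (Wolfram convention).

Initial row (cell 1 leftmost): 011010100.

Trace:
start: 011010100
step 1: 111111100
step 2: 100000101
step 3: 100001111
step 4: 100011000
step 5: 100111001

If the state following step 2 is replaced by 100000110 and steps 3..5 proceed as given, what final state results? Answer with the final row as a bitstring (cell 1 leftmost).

100111001

state after step 2 := 100000110
step 3: 100001111
step 4: 100011000
step 5: 100111001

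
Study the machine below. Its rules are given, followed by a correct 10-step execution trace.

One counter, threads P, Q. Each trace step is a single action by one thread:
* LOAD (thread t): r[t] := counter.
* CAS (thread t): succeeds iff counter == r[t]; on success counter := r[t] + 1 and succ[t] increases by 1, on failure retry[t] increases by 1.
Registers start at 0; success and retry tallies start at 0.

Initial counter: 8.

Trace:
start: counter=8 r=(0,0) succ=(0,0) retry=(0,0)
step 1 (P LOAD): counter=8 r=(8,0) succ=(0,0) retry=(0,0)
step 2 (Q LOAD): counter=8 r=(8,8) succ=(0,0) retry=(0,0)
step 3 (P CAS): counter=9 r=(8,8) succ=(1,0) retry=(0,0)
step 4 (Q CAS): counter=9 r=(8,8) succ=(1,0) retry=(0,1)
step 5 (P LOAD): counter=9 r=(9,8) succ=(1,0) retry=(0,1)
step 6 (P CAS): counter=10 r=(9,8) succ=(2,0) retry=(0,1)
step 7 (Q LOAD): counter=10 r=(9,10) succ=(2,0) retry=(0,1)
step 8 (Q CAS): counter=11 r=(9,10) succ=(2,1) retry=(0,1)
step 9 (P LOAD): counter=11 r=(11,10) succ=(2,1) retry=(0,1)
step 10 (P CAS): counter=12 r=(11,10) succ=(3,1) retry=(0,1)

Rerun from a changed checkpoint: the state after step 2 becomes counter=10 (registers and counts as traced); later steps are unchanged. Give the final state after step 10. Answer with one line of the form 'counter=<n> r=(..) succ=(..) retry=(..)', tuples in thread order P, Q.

counter=13 r=(12,11) succ=(2,1) retry=(1,1)

state after step 2 := counter=10 r=(8,8) succ=(0,0) retry=(0,0)
step 3 (P CAS): counter=10 r=(8,8) succ=(0,0) retry=(1,0)
step 4 (Q CAS): counter=10 r=(8,8) succ=(0,0) retry=(1,1)
step 5 (P LOAD): counter=10 r=(10,8) succ=(0,0) retry=(1,1)
step 6 (P CAS): counter=11 r=(10,8) succ=(1,0) retry=(1,1)
step 7 (Q LOAD): counter=11 r=(10,11) succ=(1,0) retry=(1,1)
step 8 (Q CAS): counter=12 r=(10,11) succ=(1,1) retry=(1,1)
step 9 (P LOAD): counter=12 r=(12,11) succ=(1,1) retry=(1,1)
step 10 (P CAS): counter=13 r=(12,11) succ=(2,1) retry=(1,1)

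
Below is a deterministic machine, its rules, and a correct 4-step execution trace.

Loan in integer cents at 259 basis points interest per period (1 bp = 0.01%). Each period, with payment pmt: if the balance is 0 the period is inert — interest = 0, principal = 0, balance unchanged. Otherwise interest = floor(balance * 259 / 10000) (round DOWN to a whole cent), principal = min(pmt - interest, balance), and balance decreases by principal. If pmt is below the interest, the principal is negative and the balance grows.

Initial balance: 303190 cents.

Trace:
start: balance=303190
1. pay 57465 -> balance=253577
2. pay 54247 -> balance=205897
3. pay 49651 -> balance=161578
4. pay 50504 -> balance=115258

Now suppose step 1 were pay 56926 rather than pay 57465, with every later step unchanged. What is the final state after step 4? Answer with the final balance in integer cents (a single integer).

(re-executing from step 1 with the substitution; state before step 1: balance=303190)
1. pay 56926 -> balance=254116
2. pay 54247 -> balance=206450
3. pay 49651 -> balance=162146
4. pay 50504 -> balance=115841

115841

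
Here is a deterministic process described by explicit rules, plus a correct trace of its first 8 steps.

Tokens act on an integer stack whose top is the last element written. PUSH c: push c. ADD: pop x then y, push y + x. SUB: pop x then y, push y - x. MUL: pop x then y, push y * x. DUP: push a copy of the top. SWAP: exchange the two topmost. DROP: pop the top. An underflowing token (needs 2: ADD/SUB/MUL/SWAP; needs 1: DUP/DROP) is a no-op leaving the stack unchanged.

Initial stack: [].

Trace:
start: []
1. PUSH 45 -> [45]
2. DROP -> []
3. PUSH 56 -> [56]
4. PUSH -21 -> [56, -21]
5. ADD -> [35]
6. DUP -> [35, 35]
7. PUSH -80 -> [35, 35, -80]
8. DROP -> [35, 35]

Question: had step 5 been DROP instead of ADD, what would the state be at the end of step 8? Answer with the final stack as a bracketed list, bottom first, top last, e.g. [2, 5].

[56, 56]

(re-executing from step 5 with the substitution; state before step 5: [56, -21])
5. DROP -> [56]
6. DUP -> [56, 56]
7. PUSH -80 -> [56, 56, -80]
8. DROP -> [56, 56]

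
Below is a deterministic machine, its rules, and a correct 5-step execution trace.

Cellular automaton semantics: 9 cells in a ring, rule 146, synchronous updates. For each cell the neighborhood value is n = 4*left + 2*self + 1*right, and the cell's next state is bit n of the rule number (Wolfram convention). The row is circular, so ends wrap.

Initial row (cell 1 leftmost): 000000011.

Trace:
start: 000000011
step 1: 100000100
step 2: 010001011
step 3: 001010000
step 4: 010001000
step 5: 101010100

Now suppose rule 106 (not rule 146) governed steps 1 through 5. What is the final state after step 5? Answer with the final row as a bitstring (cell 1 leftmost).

001110100

(re-executing steps 1..5 under rule 106; state before step 1: 000000011)
step 1: 000000111
step 2: 000001101
step 3: 000011110
step 4: 000110010
step 5: 001110100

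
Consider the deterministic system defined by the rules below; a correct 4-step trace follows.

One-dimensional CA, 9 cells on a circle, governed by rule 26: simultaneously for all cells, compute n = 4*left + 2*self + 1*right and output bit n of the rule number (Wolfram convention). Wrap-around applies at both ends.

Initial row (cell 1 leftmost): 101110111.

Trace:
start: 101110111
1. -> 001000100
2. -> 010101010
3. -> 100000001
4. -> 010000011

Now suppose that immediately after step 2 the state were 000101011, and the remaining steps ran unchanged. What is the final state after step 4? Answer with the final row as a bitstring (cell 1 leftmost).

000100100

state after step 2 := 000101011
3. -> 101000010
4. -> 000100100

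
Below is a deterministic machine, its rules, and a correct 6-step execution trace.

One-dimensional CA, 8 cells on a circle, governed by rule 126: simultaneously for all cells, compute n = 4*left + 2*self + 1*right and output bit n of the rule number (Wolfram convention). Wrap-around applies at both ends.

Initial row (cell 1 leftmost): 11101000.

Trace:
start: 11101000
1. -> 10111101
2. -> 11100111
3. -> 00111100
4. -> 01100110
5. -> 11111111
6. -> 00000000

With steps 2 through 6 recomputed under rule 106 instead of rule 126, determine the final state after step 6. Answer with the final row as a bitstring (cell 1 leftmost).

01111001

(re-executing steps 2..6 under rule 106; state before step 2: 10111101)
2. -> 11100111
3. -> 00101100
4. -> 01011100
5. -> 10110100
6. -> 01111001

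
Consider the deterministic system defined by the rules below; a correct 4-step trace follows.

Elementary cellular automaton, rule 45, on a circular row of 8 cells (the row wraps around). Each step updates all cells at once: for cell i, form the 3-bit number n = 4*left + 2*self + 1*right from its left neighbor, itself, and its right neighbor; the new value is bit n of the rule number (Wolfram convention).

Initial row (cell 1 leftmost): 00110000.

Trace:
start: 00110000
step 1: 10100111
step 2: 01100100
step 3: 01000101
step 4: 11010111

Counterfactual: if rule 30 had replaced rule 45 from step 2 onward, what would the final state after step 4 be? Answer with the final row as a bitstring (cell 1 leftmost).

11010111

(re-executing steps 2..4 under rule 30; state before step 2: 10100111)
step 2: 00111100
step 3: 01100010
step 4: 11010111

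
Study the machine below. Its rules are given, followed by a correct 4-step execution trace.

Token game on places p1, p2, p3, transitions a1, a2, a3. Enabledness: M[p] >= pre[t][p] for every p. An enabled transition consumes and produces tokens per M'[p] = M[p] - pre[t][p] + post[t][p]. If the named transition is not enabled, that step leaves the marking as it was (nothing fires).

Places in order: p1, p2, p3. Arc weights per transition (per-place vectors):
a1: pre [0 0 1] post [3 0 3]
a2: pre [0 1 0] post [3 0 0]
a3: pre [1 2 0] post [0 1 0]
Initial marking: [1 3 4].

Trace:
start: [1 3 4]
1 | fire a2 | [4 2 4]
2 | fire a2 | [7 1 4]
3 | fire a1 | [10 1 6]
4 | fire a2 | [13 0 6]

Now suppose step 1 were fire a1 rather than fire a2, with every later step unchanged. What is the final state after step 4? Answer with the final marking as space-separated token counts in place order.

(re-executing from step 1 with the substitution; state before step 1: [1 3 4])
1 | fire a1 | [4 3 6]
2 | fire a2 | [7 2 6]
3 | fire a1 | [10 2 8]
4 | fire a2 | [13 1 8]

13 1 8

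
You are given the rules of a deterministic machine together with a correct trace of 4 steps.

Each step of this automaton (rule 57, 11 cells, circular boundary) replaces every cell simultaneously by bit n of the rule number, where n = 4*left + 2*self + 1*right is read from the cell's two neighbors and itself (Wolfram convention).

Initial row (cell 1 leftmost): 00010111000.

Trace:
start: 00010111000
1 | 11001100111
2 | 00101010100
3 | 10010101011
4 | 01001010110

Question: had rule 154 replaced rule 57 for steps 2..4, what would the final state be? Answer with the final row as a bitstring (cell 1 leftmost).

(re-executing steps 2..4 under rule 154; state before step 2: 11001100111)
2 | 10111011111
3 | 00110011111
4 | 11101111110

11101111110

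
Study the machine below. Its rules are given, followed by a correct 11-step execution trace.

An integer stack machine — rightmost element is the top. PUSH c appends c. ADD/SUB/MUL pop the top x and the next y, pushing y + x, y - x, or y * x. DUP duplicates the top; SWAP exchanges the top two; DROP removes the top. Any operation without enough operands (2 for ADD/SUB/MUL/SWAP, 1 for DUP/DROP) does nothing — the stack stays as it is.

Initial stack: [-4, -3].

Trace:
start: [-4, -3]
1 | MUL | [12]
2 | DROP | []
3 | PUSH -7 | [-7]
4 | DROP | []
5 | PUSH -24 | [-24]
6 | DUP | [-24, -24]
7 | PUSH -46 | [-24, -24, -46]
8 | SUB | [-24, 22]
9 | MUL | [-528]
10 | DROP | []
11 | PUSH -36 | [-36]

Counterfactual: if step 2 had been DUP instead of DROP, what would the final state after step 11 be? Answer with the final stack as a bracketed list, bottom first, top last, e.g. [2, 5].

[12, 12, -36]

(re-executing from step 2 with the substitution; state before step 2: [12])
2 | DUP | [12, 12]
3 | PUSH -7 | [12, 12, -7]
4 | DROP | [12, 12]
5 | PUSH -24 | [12, 12, -24]
6 | DUP | [12, 12, -24, -24]
7 | PUSH -46 | [12, 12, -24, -24, -46]
8 | SUB | [12, 12, -24, 22]
9 | MUL | [12, 12, -528]
10 | DROP | [12, 12]
11 | PUSH -36 | [12, 12, -36]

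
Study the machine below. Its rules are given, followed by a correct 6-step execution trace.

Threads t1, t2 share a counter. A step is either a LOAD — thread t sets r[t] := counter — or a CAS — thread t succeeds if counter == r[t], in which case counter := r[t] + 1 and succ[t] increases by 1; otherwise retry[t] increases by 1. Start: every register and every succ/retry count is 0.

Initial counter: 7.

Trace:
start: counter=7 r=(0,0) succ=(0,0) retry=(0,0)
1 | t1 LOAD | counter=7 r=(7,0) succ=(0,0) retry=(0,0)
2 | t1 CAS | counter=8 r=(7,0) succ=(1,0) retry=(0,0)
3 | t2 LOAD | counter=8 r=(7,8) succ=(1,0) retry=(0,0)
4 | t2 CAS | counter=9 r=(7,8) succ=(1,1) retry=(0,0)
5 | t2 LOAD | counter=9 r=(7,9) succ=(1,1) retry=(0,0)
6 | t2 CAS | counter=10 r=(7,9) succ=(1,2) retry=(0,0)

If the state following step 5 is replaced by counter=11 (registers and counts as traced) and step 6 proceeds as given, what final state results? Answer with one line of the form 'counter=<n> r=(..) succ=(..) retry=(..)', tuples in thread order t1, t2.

state after step 5 := counter=11 r=(7,9) succ=(1,1) retry=(0,0)
6 | t2 CAS | counter=11 r=(7,9) succ=(1,1) retry=(0,1)

counter=11 r=(7,9) succ=(1,1) retry=(0,1)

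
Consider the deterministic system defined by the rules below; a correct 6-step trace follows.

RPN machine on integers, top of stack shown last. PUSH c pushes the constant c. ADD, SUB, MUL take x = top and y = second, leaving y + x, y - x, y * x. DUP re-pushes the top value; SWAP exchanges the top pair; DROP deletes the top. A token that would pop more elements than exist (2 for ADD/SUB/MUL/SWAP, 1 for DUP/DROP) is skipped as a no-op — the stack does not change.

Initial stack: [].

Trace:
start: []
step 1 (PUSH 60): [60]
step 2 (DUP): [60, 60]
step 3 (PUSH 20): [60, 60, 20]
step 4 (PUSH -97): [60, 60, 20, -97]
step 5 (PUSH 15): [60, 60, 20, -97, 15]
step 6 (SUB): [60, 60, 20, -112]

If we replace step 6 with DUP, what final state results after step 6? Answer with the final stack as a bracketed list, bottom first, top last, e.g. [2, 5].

[60, 60, 20, -97, 15, 15]

(re-executing from step 6 with the substitution; state before step 6: [60, 60, 20, -97, 15])
step 6 (DUP): [60, 60, 20, -97, 15, 15]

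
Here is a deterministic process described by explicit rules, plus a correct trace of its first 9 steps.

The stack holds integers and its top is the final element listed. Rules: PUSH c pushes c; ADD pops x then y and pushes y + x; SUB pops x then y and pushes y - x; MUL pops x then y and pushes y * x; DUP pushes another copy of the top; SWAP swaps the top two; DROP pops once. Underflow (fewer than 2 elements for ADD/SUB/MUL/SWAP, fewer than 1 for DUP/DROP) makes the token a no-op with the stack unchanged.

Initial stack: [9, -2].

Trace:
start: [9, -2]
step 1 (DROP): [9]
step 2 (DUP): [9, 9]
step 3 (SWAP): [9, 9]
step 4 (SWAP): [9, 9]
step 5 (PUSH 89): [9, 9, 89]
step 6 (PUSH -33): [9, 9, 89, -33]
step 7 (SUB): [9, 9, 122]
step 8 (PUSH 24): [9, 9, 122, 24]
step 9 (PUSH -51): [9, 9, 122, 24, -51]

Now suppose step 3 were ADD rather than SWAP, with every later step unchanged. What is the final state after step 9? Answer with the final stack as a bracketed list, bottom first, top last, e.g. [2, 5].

(re-executing from step 3 with the substitution; state before step 3: [9, 9])
step 3 (ADD): [18]
step 4 (SWAP): [18]
step 5 (PUSH 89): [18, 89]
step 6 (PUSH -33): [18, 89, -33]
step 7 (SUB): [18, 122]
step 8 (PUSH 24): [18, 122, 24]
step 9 (PUSH -51): [18, 122, 24, -51]

[18, 122, 24, -51]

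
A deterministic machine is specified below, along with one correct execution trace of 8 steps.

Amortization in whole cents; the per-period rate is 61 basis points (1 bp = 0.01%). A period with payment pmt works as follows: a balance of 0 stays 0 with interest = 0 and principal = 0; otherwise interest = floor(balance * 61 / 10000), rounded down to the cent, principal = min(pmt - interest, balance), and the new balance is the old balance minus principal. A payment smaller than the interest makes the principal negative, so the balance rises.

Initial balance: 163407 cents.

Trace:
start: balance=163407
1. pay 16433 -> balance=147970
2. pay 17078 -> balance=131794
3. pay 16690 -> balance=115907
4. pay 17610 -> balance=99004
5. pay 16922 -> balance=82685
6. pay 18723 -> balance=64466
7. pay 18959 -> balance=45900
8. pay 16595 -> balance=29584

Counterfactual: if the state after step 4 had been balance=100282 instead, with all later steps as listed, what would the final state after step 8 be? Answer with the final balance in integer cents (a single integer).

state after step 4 := balance=100282
5. pay 16922 -> balance=83971
6. pay 18723 -> balance=65760
7. pay 18959 -> balance=47202
8. pay 16595 -> balance=30894

30894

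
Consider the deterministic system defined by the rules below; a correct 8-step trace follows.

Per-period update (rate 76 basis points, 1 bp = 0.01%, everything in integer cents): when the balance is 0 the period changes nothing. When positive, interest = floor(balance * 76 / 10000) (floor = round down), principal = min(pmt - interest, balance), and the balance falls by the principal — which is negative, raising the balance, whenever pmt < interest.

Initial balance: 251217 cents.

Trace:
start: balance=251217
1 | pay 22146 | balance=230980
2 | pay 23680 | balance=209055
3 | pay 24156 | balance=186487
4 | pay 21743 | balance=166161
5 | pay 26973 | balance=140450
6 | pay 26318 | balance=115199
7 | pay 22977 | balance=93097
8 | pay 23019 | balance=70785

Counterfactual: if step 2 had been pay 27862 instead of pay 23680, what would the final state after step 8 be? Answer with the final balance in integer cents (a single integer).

(re-executing from step 2 with the substitution; state before step 2: balance=230980)
2 | pay 27862 | balance=204873
3 | pay 24156 | balance=182274
4 | pay 21743 | balance=161916
5 | pay 26973 | balance=136173
6 | pay 26318 | balance=110889
7 | pay 22977 | balance=88754
8 | pay 23019 | balance=66409

66409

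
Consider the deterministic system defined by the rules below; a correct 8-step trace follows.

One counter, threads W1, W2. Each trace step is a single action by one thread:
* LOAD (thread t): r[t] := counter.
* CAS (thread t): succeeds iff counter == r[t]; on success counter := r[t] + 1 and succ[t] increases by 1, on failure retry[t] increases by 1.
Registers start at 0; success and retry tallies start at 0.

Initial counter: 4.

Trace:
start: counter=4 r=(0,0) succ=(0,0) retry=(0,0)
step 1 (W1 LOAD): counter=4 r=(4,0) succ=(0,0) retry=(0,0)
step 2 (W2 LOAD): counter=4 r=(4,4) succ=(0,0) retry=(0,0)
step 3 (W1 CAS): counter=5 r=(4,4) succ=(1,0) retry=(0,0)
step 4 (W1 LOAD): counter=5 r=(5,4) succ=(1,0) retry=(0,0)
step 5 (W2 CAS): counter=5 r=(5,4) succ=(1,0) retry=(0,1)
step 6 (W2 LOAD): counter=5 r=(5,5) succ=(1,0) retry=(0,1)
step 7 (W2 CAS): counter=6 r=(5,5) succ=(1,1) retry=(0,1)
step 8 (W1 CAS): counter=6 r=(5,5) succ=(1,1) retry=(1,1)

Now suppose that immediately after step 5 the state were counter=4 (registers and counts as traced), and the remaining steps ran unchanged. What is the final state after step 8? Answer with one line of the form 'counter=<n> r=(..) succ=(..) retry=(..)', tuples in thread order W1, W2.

state after step 5 := counter=4 r=(5,4) succ=(1,0) retry=(0,1)
step 6 (W2 LOAD): counter=4 r=(5,4) succ=(1,0) retry=(0,1)
step 7 (W2 CAS): counter=5 r=(5,4) succ=(1,1) retry=(0,1)
step 8 (W1 CAS): counter=6 r=(5,4) succ=(2,1) retry=(0,1)

counter=6 r=(5,4) succ=(2,1) retry=(0,1)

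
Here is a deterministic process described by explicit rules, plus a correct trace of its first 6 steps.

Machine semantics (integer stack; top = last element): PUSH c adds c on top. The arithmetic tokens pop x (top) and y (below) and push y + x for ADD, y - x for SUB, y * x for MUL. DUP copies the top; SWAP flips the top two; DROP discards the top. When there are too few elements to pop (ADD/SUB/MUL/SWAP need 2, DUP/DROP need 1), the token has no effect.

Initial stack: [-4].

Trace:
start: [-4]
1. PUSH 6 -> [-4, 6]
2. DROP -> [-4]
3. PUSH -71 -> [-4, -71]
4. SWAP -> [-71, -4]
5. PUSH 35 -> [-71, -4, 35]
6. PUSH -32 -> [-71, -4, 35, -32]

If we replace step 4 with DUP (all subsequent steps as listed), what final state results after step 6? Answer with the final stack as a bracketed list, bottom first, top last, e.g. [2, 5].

[-4, -71, -71, 35, -32]

(re-executing from step 4 with the substitution; state before step 4: [-4, -71])
4. DUP -> [-4, -71, -71]
5. PUSH 35 -> [-4, -71, -71, 35]
6. PUSH -32 -> [-4, -71, -71, 35, -32]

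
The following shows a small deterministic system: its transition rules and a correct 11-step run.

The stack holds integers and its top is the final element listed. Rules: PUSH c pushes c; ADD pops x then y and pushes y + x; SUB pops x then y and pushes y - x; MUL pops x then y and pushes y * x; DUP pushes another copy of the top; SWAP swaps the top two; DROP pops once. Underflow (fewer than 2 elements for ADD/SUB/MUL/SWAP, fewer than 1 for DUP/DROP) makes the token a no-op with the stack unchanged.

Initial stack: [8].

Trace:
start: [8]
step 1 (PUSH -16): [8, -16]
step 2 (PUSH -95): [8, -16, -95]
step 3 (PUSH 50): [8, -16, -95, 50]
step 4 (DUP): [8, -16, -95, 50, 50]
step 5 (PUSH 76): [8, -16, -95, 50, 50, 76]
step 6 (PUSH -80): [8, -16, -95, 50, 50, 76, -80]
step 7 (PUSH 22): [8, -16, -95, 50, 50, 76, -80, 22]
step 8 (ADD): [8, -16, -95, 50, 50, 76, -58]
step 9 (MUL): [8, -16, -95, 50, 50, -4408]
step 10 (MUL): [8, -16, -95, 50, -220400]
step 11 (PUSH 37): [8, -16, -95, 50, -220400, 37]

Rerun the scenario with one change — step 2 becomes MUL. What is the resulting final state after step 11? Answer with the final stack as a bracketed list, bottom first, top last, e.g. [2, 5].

[-128, 50, -220400, 37]

(re-executing from step 2 with the substitution; state before step 2: [8, -16])
step 2 (MUL): [-128]
step 3 (PUSH 50): [-128, 50]
step 4 (DUP): [-128, 50, 50]
step 5 (PUSH 76): [-128, 50, 50, 76]
step 6 (PUSH -80): [-128, 50, 50, 76, -80]
step 7 (PUSH 22): [-128, 50, 50, 76, -80, 22]
step 8 (ADD): [-128, 50, 50, 76, -58]
step 9 (MUL): [-128, 50, 50, -4408]
step 10 (MUL): [-128, 50, -220400]
step 11 (PUSH 37): [-128, 50, -220400, 37]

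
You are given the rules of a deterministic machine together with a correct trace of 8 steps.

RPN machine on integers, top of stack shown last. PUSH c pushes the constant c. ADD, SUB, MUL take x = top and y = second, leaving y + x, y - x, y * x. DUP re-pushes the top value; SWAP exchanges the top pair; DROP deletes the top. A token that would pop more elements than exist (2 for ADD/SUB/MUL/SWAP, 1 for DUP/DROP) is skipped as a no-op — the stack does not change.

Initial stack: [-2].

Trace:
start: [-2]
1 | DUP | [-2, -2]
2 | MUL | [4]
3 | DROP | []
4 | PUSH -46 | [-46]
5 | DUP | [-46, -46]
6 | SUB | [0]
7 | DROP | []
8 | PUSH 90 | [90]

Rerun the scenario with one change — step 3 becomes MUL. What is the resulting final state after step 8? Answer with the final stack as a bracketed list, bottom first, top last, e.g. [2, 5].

(re-executing from step 3 with the substitution; state before step 3: [4])
3 | MUL | [4]
4 | PUSH -46 | [4, -46]
5 | DUP | [4, -46, -46]
6 | SUB | [4, 0]
7 | DROP | [4]
8 | PUSH 90 | [4, 90]

[4, 90]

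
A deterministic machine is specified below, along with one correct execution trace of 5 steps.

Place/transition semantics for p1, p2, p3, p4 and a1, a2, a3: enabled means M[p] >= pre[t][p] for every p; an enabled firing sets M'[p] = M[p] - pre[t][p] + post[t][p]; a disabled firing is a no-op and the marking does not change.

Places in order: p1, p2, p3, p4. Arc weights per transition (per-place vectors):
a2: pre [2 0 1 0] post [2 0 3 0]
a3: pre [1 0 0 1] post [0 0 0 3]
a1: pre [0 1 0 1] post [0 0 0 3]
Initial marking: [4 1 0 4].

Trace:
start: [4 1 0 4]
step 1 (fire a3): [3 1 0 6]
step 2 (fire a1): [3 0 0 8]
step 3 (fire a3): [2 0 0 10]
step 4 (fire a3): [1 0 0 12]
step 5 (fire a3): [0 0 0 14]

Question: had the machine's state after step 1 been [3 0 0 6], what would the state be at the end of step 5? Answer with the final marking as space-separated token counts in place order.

0 0 0 12

state after step 1 := [3 0 0 6]
step 2 (fire a1): [3 0 0 6]
step 3 (fire a3): [2 0 0 8]
step 4 (fire a3): [1 0 0 10]
step 5 (fire a3): [0 0 0 12]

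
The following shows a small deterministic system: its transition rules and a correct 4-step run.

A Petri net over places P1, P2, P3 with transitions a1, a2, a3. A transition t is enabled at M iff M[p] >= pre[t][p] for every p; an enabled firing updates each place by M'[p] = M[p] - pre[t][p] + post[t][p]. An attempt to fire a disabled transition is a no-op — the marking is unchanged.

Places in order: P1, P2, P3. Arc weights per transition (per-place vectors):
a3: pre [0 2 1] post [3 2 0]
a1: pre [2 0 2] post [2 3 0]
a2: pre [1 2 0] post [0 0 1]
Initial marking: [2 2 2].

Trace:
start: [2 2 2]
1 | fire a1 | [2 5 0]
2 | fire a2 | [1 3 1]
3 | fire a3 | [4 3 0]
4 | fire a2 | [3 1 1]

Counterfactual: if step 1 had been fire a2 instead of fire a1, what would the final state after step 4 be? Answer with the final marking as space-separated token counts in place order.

1 0 3

(re-executing from step 1 with the substitution; state before step 1: [2 2 2])
1 | fire a2 | [1 0 3]
2 | fire a2 | [1 0 3]
3 | fire a3 | [1 0 3]
4 | fire a2 | [1 0 3]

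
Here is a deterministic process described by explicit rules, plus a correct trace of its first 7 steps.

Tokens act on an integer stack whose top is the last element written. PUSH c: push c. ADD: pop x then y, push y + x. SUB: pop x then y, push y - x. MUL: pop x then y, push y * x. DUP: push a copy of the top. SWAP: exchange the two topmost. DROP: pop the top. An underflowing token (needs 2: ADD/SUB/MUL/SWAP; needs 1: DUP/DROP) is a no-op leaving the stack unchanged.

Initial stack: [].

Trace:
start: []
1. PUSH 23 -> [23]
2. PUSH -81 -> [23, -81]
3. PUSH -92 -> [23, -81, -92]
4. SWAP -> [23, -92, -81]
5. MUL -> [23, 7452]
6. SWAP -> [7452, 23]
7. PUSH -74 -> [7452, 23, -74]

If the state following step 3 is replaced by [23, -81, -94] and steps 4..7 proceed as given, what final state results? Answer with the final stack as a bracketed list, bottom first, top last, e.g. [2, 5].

state after step 3 := [23, -81, -94]
4. SWAP -> [23, -94, -81]
5. MUL -> [23, 7614]
6. SWAP -> [7614, 23]
7. PUSH -74 -> [7614, 23, -74]

[7614, 23, -74]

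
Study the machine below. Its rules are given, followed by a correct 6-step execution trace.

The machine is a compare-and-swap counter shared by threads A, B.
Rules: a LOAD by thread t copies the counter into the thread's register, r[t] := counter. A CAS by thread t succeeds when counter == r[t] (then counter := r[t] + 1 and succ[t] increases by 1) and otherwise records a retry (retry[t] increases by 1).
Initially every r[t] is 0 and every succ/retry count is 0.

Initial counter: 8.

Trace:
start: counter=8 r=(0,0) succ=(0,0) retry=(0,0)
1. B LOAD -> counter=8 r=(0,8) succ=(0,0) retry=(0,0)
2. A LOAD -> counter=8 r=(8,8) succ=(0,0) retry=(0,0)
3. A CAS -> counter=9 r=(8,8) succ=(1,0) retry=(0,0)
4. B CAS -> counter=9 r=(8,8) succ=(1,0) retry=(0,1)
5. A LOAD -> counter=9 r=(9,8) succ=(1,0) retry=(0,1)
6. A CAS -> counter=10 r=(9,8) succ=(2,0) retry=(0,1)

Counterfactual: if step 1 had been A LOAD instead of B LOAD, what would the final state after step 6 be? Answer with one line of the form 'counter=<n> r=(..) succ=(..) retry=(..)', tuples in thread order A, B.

counter=10 r=(9,0) succ=(2,0) retry=(0,1)

(re-executing from step 1 with the substitution; state before step 1: counter=8 r=(0,0) succ=(0,0) retry=(0,0))
1. A LOAD -> counter=8 r=(8,0) succ=(0,0) retry=(0,0)
2. A LOAD -> counter=8 r=(8,0) succ=(0,0) retry=(0,0)
3. A CAS -> counter=9 r=(8,0) succ=(1,0) retry=(0,0)
4. B CAS -> counter=9 r=(8,0) succ=(1,0) retry=(0,1)
5. A LOAD -> counter=9 r=(9,0) succ=(1,0) retry=(0,1)
6. A CAS -> counter=10 r=(9,0) succ=(2,0) retry=(0,1)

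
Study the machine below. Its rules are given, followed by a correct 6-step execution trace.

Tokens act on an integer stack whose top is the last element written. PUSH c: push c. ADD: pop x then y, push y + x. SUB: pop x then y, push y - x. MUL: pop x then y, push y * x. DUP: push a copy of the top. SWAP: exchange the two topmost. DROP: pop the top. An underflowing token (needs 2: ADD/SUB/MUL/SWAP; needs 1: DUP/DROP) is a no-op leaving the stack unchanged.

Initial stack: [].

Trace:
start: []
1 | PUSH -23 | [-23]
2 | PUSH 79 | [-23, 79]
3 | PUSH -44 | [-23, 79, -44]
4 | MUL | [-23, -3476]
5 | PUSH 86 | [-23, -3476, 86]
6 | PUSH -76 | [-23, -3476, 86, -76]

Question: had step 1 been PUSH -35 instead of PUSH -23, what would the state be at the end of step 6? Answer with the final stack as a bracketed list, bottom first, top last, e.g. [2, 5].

[-35, -3476, 86, -76]

(re-executing from step 1 with the substitution; state before step 1: [])
1 | PUSH -35 | [-35]
2 | PUSH 79 | [-35, 79]
3 | PUSH -44 | [-35, 79, -44]
4 | MUL | [-35, -3476]
5 | PUSH 86 | [-35, -3476, 86]
6 | PUSH -76 | [-35, -3476, 86, -76]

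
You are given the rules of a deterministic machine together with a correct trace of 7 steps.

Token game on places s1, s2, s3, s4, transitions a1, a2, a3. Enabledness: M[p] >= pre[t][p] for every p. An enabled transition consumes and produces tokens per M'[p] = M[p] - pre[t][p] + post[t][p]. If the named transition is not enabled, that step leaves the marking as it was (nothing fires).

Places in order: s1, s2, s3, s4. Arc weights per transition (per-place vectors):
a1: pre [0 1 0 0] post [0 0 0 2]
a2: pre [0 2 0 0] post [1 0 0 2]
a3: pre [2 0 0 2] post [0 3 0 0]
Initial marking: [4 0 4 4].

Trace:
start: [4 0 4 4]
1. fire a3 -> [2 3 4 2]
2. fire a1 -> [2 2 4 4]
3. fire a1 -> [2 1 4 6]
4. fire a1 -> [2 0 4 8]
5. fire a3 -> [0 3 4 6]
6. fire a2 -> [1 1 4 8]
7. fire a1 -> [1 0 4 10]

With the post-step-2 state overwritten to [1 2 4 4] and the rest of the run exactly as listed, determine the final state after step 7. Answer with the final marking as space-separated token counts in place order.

1 0 4 8

state after step 2 := [1 2 4 4]
3. fire a1 -> [1 1 4 6]
4. fire a1 -> [1 0 4 8]
5. fire a3 -> [1 0 4 8]
6. fire a2 -> [1 0 4 8]
7. fire a1 -> [1 0 4 8]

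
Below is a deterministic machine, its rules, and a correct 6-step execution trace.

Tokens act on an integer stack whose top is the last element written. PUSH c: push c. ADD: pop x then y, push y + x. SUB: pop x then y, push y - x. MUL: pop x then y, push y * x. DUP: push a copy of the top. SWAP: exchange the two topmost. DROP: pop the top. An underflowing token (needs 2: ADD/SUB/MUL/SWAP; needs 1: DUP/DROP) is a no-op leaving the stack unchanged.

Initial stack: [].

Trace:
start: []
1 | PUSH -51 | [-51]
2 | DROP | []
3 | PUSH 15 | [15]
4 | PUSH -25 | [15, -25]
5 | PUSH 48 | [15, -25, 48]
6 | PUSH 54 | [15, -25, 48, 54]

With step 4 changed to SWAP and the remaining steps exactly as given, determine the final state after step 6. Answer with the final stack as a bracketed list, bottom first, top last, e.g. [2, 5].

[15, 48, 54]

(re-executing from step 4 with the substitution; state before step 4: [15])
4 | SWAP | [15]
5 | PUSH 48 | [15, 48]
6 | PUSH 54 | [15, 48, 54]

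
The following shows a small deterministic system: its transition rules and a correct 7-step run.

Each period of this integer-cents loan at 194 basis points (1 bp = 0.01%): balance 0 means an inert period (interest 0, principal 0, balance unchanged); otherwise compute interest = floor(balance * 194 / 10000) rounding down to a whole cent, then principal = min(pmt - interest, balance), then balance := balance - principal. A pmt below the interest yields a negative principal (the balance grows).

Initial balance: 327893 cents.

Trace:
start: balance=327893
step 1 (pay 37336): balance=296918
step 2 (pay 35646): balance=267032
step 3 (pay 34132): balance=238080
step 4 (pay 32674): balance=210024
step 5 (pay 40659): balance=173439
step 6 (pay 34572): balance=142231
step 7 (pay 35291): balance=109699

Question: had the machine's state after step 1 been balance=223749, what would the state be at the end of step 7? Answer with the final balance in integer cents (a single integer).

state after step 1 := balance=223749
step 2 (pay 35646): balance=192443
step 3 (pay 34132): balance=162044
step 4 (pay 32674): balance=132513
step 5 (pay 40659): balance=94424
step 6 (pay 34572): balance=61683
step 7 (pay 35291): balance=27588

27588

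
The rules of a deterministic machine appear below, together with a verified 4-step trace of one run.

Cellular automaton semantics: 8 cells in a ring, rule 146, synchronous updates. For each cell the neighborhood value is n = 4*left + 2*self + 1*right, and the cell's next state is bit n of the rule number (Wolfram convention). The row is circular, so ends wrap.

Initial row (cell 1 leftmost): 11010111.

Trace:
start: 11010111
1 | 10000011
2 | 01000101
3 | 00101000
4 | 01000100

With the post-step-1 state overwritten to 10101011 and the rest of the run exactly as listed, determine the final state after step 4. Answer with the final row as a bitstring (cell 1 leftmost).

state after step 1 := 10101011
2 | 00000001
3 | 10000010
4 | 01000100

01000100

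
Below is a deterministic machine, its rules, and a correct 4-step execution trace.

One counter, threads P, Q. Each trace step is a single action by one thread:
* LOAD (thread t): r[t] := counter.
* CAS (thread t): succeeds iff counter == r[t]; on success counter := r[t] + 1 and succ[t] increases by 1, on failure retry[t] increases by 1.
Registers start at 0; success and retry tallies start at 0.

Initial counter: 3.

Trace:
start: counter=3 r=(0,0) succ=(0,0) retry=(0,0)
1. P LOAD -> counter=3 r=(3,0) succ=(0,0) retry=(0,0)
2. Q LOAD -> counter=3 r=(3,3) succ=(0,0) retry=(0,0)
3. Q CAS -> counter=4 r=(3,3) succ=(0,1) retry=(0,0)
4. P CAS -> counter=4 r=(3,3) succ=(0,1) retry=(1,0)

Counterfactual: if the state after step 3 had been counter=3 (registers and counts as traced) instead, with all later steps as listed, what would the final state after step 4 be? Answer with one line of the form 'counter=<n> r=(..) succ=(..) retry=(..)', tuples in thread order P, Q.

counter=4 r=(3,3) succ=(1,1) retry=(0,0)

state after step 3 := counter=3 r=(3,3) succ=(0,1) retry=(0,0)
4. P CAS -> counter=4 r=(3,3) succ=(1,1) retry=(0,0)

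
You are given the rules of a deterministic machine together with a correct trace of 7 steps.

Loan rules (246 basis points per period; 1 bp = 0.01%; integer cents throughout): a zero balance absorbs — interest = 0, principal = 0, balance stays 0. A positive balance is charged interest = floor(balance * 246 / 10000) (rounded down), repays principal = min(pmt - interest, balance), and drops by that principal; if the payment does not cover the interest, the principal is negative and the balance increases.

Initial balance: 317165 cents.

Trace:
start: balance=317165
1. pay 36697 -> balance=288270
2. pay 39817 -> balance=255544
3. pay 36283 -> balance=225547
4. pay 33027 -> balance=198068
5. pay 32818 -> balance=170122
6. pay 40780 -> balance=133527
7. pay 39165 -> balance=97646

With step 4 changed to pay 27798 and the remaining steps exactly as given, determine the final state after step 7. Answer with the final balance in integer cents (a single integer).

(re-executing from step 4 with the substitution; state before step 4: balance=225547)
4. pay 27798 -> balance=203297
5. pay 32818 -> balance=175480
6. pay 40780 -> balance=139016
7. pay 39165 -> balance=103270

103270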